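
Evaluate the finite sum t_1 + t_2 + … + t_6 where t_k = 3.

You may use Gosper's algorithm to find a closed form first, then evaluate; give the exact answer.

Σ = 18

t_(k+1)/t_k = 1.
So A=1 and B=1, with C=1.
Key eq: (1)·f(k+1) = (1)·f(k) + (1).
From deg A=0, deg B=0, deg C=0: d=1.
A polynomial solution: f(k) = k.
Get s_k = R·t_k = 3*k with R(k) = B(k−1)f(k)/C(k) = k.
Check: Δs_k = 3. ✓
Σ_(k=1)^(6) t_k = s_(7) − s_(1) = 21 − (3) = 18.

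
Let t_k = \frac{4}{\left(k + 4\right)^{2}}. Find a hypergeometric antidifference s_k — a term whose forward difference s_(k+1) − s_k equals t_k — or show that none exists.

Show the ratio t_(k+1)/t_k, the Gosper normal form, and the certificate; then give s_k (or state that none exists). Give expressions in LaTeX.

none (Gosper's algorithm certifies no s_k)

t_(k+1)/t_k = (k + 4)**2/(k + 5)**2.
Gosper form: A/B · C(k+1)/C(k) with A=k**2 + 8*k + 16, B=k**2 + 10*k + 25, C=1.
f must satisfy (k**2 + 8*k + 16)·f(k+1) − (k**2 + 8*k + 16)·f(k) = 1.
deg f ≤ 0 (via 2,2,0).
f = c0 ⇒ A·f(k+1) − B(k−1)·f(k) − C = -1. The system {-1 = 0} is inconsistent; no antidifference.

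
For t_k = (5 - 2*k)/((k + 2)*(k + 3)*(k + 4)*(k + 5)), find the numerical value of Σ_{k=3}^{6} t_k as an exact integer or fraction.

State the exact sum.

Ratio r(k) = (k + 2)*(2*k - 3)/((k + 6)*(2*k - 5)).
Normal form (A,B,C) = (k + 2, k + 6, k - 5/2).
Solve (k + 2)·f(k+1) − (k + 5)·f(k) = k - 5/2.
d = 3 from the (1,1,1) case.
Match coefficients ⇒ f(k) = -k*(k**2 + 9*k + 50)/48.
Certificate R = B(k−1)f/C = -k*(k + 5)*(k**2 + 9*k + 50)/(24*(2*k - 5)) gives s_k = k*(k**2 + 9*k + 50)/(24*(k + 2)*(k + 3)*(k + 4)).
s_(k+1) − s_k = (5 - 2*k)/(k**4 + 14*k**3 + 71*k**2 + 154*k + 120) = t_k.
Sum = s_(7) − s_(3); s_(7) = 21/440, s_(3) = 43/840 ⇒ -4/1155.

Σ = -4/1155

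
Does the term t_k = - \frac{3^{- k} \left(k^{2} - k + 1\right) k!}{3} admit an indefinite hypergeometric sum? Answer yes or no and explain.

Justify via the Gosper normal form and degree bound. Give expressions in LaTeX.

t_(k+1)/t_k = -(k + 1)*(k - (k + 1)**2)/(3*k**2 - 3*k + 3).
Factor: A=k/3 + 1/3; B=1; C=k**2 - k + 1.
Key eq: (k/3 + 1/3)·f(k+1) = (1)·f(k) + (k**2 - k + 1).
d = 1 from the (1,0,2) case.
Coefficient equations give f(k) = 3*k.
R(k) = B(k−1)·f(k)/C(k) = 3*k/(k**2 - k + 1); s_k = R·t_k = -k*factorial(k)/3**k.
Δs = -(k**2 - k + 1)*factorial(k)/(3*3**k), as required.

Yes. s_k = - 3^{- k} k k!.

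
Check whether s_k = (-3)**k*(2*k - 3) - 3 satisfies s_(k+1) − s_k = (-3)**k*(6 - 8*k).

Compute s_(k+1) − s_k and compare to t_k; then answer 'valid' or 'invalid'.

valid (s_(k+1) − s_k reduces to t_k)

s_(k+1) = -3*(-3)**k*(2*k - 1) - 3
s_(k+1) − s_k = (-3)**k*(6 - 8*k)
(s_(k+1) − s_k) − t_k = 0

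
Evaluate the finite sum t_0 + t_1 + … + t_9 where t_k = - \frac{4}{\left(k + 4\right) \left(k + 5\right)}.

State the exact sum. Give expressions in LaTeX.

Ratio r(k) = (k + 4)/(k + 6).
Take A(k)=k + 4, B(k)=k + 6, C(k)=1.
Key eq: (k + 4)·f(k+1) = (k + 5)·f(k) + (1).
From deg A=1, deg B=1, deg C=0: d=1.
Coefficient equations give f(k) = k/4.
So s_k = (B(k−1)f/C)·t_k = (k*(k + 5)/4)·t_k = -k/(k + 4).
s_(k+1) − s_k = -4/(k**2 + 9*k + 20) = t_k.
Sum = s_(10) − s_(0); s_(10) = -5/7, s_(0) = 0 ⇒ -5/7.

Σ = -5/7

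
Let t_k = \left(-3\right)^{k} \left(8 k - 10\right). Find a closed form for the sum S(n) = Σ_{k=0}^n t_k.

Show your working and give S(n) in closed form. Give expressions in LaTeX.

S(n) = 6 \left(-3\right)^{n} n - 6 \left(-3\right)^{n} - 4

Ratio r(k) = 3*(1 - 4*k)/(4*k - 5).
Take A(k)=-3, B(k)=1, C(k)=k - 5/4.
Set up (-3)·f(k+1) − (1)·f(k) − (k - 5/4) = 0.
Degrees (0,0,1) ⇒ d ≤ 1.
Solve for f: f(k) = -(k - 2)/4 (degree 1 ≤ 1).
So s_k = (B(k−1)f/C)·t_k = (-(k - 2)/(4*k - 5))·t_k = 2*(-3)**k*(2 - k).
Check: Δs_k = (-3)**k*(8*k - 10). ✓
Σ_(k=0)^n t_k = s_(n+1) − s_(0) = (6*(-3)**n*(n - 1)) − (4), i.e. 6*(-3)**n*n - 6*(-3)**n - 4.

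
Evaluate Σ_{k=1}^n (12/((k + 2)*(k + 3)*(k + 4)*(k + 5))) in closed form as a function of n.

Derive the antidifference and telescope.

r(k) = (k + 2)/(k + 6) after simplifying.
Take A(k)=k + 2, B(k)=k + 6, C(k)=1.
Solve (k + 2)·f(k+1) − (k + 5)·f(k) = 1.
Degrees (1,1,0) ⇒ d ≤ 3.
A polynomial solution: f(k) = k*(k**2 + 9*k + 26)/72.
Certificate R = B(k−1)f/C = k*(k + 5)*(k**2 + 9*k + 26)/72 gives s_k = k*(k**2 + 9*k + 26)/(6*(k + 2)*(k + 3)*(k + 4)).
Δs = 12/(k**4 + 14*k**3 + 71*k**2 + 154*k + 120), as required.
Σ_(k=1)^n t_k = s_(n+1) − s_(1) = ((n**3 + 12*n**2 + 47*n + 36)/(6*(n**3 + 12*n**2 + 47*n + 60))) − (1/10), i.e. n*(n**2 + 12*n + 47)/(15*(n**3 + 12*n**2 + 47*n + 60)).

S(n) = n*(n**2 + 12*n + 47)/(15*(n**3 + 12*n**2 + 47*n + 60))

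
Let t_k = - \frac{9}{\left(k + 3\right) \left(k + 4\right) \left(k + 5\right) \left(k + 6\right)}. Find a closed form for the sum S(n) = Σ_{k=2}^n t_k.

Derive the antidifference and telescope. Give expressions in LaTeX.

t_(k+1)/t_k = (k + 3)/(k + 7).
Normal form (A,B,C) = (k + 3, k + 7, 1).
Set up (k + 3)·f(k+1) − (k + 6)·f(k) − (1) = 0.
Bound: deg f ≤ 3.
Solve for f: f(k) = k*(k**2 + 12*k + 47)/180 (degree 3 ≤ 3).
Then R = B(k−1)f/C = k*(k + 6)*(k**2 + 12*k + 47)/180, so s_k = R(k)·t_k = k*(-k**2 - 12*k - 47)/(20*(k + 3)*(k + 4)*(k + 5)).
Δs = -9/(k**4 + 18*k**3 + 119*k**2 + 342*k + 360), as required.
Evaluate: s_(n+1) = (-n**3 - 15*n**2 - 74*n - 60)/(20*(n**3 + 15*n**2 + 74*n + 120)); subtract s_(2) = -1/28 ⇒ S(n) = (-n**3 - 15*n**2 - 74*n + 90)/(70*(n**3 + 15*n**2 + 74*n + 120)).

S(n) = \frac{- n^{3} - 15 n^{2} - 74 n + 90}{70 \left(n^{3} + 15 n^{2} + 74 n + 120\right)}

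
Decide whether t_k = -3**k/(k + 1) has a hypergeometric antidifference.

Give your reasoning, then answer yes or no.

Compute t_(k+1)/t_k: get 3*(k + 1)/(k + 2).
Take A(k)=3*k + 3, B(k)=k + 2, C(k)=1.
Need (3*k + 3)·f(k+1) − (k + 1)·f(k) = 1.
deg f ≤ -1 (via 1,1,0).
d = -1 < 0 ⇒ no nonzero polynomial f; not summable.

No — key equation has no polynomial f.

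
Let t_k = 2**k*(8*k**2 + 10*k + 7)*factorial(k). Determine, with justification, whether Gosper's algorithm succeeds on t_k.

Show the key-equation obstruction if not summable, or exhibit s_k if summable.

The ratio is 2*(8*k**3 + 34*k**2 + 51*k + 25)/(8*k**2 + 10*k + 7).
Gosper form: A/B · C(k+1)/C(k) with A=2*k + 2, B=1, C=k**2 + 5*k/4 + 7/8.
Solve (2*k + 2)·f(k+1) − (1)·f(k) = k**2 + 5*k/4 + 7/8.
From deg A=1, deg B=0, deg C=2: d=1.
Solve for f: f(k) = (4*k - 1)/8 (degree 1 ≤ 1).
R(k) = B(k−1)·f(k)/C(k) = (4*k - 1)/(8*k**2 + 10*k + 7); s_k = R·t_k = 2**k*(4*k - 1)*factorial(k).
s_(k+1) − s_k = 2**k*(8*k**2 + 10*k + 7)*factorial(k) = t_k.

Yes. s_k = 2**k*(4*k - 1)*factorial(k).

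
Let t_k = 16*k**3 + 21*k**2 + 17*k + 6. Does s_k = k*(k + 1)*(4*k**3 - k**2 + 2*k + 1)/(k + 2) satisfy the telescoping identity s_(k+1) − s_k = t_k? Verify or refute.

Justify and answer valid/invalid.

Invalid: residual 3*(-4*k**4 - 18*k**3 - 19*k**2 - 13*k - 4)/(k**2 + 5*k + 6) ≠ 0.

s_(k+1) = (k + 1)*(k + 2)*(2*k + 4*(k + 1)**3 - (k + 1)**2 + 3)/(k + 3)
s_(k+1) − s_k = (16*k**5 + 89*k**4 + 164*k**3 + 160*k**2 + 93*k + 24)/(k**2 + 5*k + 6)
(s_(k+1) − s_k) − t_k = 3*(-4*k**4 - 18*k**3 - 19*k**2 - 13*k - 4)/(k**2 + 5*k + 6)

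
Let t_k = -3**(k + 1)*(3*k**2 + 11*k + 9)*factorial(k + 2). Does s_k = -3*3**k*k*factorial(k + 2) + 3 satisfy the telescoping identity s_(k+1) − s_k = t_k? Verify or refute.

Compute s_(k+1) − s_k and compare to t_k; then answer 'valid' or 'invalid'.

valid; difference matches t_k

s_(k+1) = -3*3**(k + 1)*(k + 1)*factorial(k + 3) + 3
s_(k+1) − s_k = -3**(k + 1)*(3*k**2 + 11*k + 9)*factorial(k + 2)
(s_(k+1) − s_k) − t_k = 0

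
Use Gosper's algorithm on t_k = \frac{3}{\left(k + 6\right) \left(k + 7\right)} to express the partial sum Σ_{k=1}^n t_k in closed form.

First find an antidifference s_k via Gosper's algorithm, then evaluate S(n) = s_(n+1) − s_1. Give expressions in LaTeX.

S(n) = \frac{3 n}{7 \left(n + 7\right)}

Ratio r(k) = (k + 6)/(k + 8).
So A=k + 6 and B=k + 8, with C=1.
Set up (k + 6)·f(k+1) − (k + 7)·f(k) − (1) = 0.
Bound: deg f ≤ 1.
A polynomial solution: f(k) = k/6.
R(k) = B(k−1)·f(k)/C(k) = k*(k + 7)/6; s_k = R·t_k = k/(2*(k + 6)).
Verify: 3/(k**2 + 13*k + 42) matches t_k.
Telescope: S(n) = s_(n+1) − s_(1) = (n + 1)/(2*(n + 7)) − (1/14) = 3*n/(7*(n + 7)).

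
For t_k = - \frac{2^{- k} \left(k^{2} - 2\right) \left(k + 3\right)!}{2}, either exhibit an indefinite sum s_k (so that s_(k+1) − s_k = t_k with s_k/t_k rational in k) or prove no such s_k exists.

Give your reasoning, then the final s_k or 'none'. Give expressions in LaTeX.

r(k) = (k + 4)*((k + 1)**2 - 2)/(2*(k**2 - 2)) after simplifying.
So A=k/2 + 2 and B=1, with C=k**2 - 2.
f must satisfy (k/2 + 2)·f(k+1) − (1)·f(k) = k**2 - 2.
Degrees (1,0,2) ⇒ d ≤ 1.
Match coefficients ⇒ f(k) = 2*(k - 3).
Get s_k = R·t_k = -(k - 3)*factorial(k + 3)/2**k with R(k) = B(k−1)f(k)/C(k) = 2*(k - 3)/(k**2 - 2).
Check: Δs_k = -(k**2 - 2)*factorial(k + 3)/(2*2**k). ✓

s_k = - 2^{- k} \left(k - 3\right) \left(k + 3\right)!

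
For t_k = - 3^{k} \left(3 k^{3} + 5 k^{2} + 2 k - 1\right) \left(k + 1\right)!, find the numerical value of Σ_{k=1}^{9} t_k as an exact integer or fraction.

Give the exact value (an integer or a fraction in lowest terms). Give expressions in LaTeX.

r(k) = 3*(3*k**4 + 20*k**3 + 49*k**2 + 51*k + 18)/(3*k**3 + 5*k**2 + 2*k - 1) after simplifying.
So A=3*k + 6 and B=1, with C=k**3 + 5*k**2/3 + 2*k/3 - 1/3.
Set up (3*k + 6)·f(k+1) − (1)·f(k) − (k**3 + 5*k**2/3 + 2*k/3 - 1/3) = 0.
Bound: deg f ≤ 2.
Solving with deg f ≤ 2: f(k) = (k - 1)**2/3.
Certificate R = B(k−1)f/C = (k - 1)**2/(3*k**3 + 5*k**2 + 2*k - 1) gives s_k = -3**k*(k - 1)**2*factorial(k + 1).
Δs = -3**k*(3*k**3 + 5*k**2 + 2*k - 1)*factorial(k + 1), as required.
Σ_(k=1)^(9) t_k = s_(10) − s_(1) = -190920816979200 − (0) = -190920816979200.

Σ = -190920816979200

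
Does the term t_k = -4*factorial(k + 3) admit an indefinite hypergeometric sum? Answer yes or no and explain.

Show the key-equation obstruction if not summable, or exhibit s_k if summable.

No — t_k has no hypergeometric antidifference.

The ratio is k + 4.
Take A(k)=k + 4, B(k)=1, C(k)=1.
f must satisfy (k + 4)·f(k+1) − (1)·f(k) = 1.
Bound: deg f ≤ -1.
Negative degree bound (-1): no f exists, t_k not Gosper-summable.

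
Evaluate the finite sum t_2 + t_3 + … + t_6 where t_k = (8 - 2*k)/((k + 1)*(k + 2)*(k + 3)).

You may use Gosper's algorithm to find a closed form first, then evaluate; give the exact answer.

Σ = 5/72

t_(k+1)/t_k = (k - 3)*(k + 1)/((k - 4)*(k + 4)).
Factor: A=k + 1; B=k + 4; C=k - 4.
Solve (k + 1)·f(k+1) − (k + 3)·f(k) = k - 4.
From deg A=1, deg B=1, deg C=1: d=2.
Solve for f: f(k) = -k*(3*k + 13)/4 (degree 2 ≤ 2).
Then R = B(k−1)f/C = -k*(k + 3)*(3*k + 13)/(4*(k - 4)), so s_k = R(k)·t_k = k*(3*k + 13)/(2*(k + 1)*(k + 2)).
Verify: 2*(4 - k)/(k**3 + 6*k**2 + 11*k + 6) matches t_k.
Sum = s_(7) − s_(2); s_(7) = 119/72, s_(2) = 19/12 ⇒ 5/72.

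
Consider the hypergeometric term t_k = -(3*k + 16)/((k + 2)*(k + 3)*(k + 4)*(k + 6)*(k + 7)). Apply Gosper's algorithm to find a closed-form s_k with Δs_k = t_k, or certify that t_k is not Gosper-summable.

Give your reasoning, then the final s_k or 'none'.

Step 1: r(k) = (k + 2)*(k + 6)*(3*k + 19)/((k + 5)*(k + 8)*(3*k + 16)).
Gosper form: A/B · C(k+1)/C(k) with A=k + 2, B=k + 8, C=k**2 + 31*k/3 + 80/3.
Need (k + 2)·f(k+1) − (k + 7)·f(k) = k**2 + 31*k/3 + 80/3.
Degrees (1,1,2) ⇒ d ≤ 5.
Match coefficients ⇒ f(k) = k*(k + 4)*(k + 5)*(k**2 + 11*k + 36)/108.
So s_k = (B(k−1)f/C)·t_k = (k*(k + 4)*(k + 7)*(k**2 + 11*k + 36)/(36*(3*k + 16)))·t_k = k*(-k**2 - 11*k - 36)/(36*(k**3 + 11*k**2 + 36*k + 36)).
Verify: (-3*k - 16)/(k**5 + 22*k**4 + 185*k**3 + 740*k**2 + 1404*k + 1008) matches t_k.

s_k = k*(-k**2 - 11*k - 36)/(36*(k**3 + 11*k**2 + 36*k + 36))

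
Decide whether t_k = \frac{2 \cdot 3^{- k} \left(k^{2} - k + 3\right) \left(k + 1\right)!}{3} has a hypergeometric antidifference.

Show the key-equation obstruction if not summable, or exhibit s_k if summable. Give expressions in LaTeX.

The ratio is (k + 2)*(-k + (k + 1)**2 + 2)/(3*(k**2 - k + 3)).
Factor: A=k/3 + 2/3; B=1; C=k**2 - k + 3.
f must satisfy (k/3 + 2/3)·f(k+1) − (1)·f(k) = k**2 - k + 3.
From deg A=1, deg B=0, deg C=2: d=1.
Match coefficients ⇒ f(k) = 3*(k - 1).
So s_k = (B(k−1)f/C)·t_k = (3*(k - 1)/(k**2 - k + 3))·t_k = 2*(k - 1)*factorial(k + 1)/3**k.
s_(k+1) − s_k = 2*(k**2 - k + 3)*factorial(k + 1)/(3*3**k) = t_k.

Yes. s_k = 2 \cdot 3^{- k} \left(k - 1\right) \left(k + 1\right)!.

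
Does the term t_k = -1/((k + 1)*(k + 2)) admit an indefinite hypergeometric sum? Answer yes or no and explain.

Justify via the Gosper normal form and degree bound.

Yes. s_k = -k/(k + 1).

r(k) = (k + 1)/(k + 3) after simplifying.
Normal form (A,B,C) = (k + 1, k + 3, 1).
Need (k + 1)·f(k+1) − (k + 2)·f(k) = 1.
deg f ≤ 1 (via 1,1,0).
A polynomial solution: f(k) = k.
Then R = B(k−1)f/C = k*(k + 2), so s_k = R(k)·t_k = -k/(k + 1).
Check: Δs_k = -1/(k**2 + 3*k + 2). ✓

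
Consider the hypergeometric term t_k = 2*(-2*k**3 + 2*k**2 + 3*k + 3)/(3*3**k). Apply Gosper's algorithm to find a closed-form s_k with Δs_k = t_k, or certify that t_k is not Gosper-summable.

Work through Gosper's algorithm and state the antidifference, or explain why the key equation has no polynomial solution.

Step 1: r(k) = (2*k**3 + 4*k**2 - k - 6)/(3*(2*k**3 - 2*k**2 - 3*k - 3)).
Normal form (A,B,C) = (1/3, 1, k**3 - k**2 - 3*k/2 - 3/2).
Solve (1/3)·f(k+1) − (1)·f(k) = k**3 - k**2 - 3*k/2 - 3/2.
deg f ≤ 3 (via 0,0,3).
A polynomial solution: f(k) = -3*(2*k - 1)*(k**2 + k + 1)/4.
Then R = B(k−1)f/C = -3*(2*k - 1)*(k**2 + k + 1)/(2*(2*k**3 - 2*k**2 - 3*k - 3)), so s_k = R(k)·t_k = (2*k**3 + k**2 + k - 1)/3**k.
Verify: 2*(-2*k**3 + 2*k**2 + 3*k + 3)/(3*3**k) matches t_k.

s_k = (2*k**3 + k**2 + k - 1)/3**k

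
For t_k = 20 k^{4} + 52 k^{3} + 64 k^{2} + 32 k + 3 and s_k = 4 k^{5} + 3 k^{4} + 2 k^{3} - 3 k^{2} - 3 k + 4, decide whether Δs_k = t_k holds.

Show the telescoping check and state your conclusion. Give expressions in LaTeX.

valid; difference matches t_k

s_(k+1) = 4*k**5 + 23*k**4 + 54*k**3 + 61*k**2 + 29*k + 7
s_(k+1) − s_k = 20*k**4 + 52*k**3 + 64*k**2 + 32*k + 3
(s_(k+1) − s_k) − t_k = 0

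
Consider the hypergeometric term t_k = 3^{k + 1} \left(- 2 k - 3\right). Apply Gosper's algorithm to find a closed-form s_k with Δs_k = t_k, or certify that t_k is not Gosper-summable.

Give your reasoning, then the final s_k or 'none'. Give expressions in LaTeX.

s_k = - 3^{k + 1} k

The ratio is 3*(2*k + 5)/(2*k + 3).
Take A(k)=3, B(k)=1, C(k)=k + 3/2.
Need (3)·f(k+1) − (1)·f(k) = k + 3/2.
deg f ≤ 1 (via 0,0,1).
Solving with deg f ≤ 1: f(k) = k/2.
So s_k = (B(k−1)f/C)·t_k = (k/(2*k + 3))·t_k = -3**(k + 1)*k.
Verify: 3**(k + 1)*(-2*k - 3) matches t_k.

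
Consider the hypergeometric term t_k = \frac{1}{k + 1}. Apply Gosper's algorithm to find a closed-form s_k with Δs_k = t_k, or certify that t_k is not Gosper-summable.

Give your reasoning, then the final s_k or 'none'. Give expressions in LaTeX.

Step 1: r(k) = (k + 1)/(k + 2).
So A=k + 1 and B=k + 2, with C=1.
Need (k + 1)·f(k+1) − (k + 1)·f(k) = 1.
Bound: deg f ≤ 0.
Generic f = c0 gives residual -1; -1 = 0 cannot hold, so t_k is not Gosper-summable.

none (Gosper's algorithm certifies no s_k)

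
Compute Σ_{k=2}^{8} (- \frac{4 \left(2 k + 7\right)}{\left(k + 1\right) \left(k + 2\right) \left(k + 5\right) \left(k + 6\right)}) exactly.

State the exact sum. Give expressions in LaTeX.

r(k) = (k + 1)*(k + 5)*(2*k + 9)/((k + 3)*(k + 7)*(2*k + 7)) after simplifying.
Factor: A=k + 1; B=k + 7; C=k**3 + 21*k**2/2 + 73*k/2 + 42.
Set up (k + 1)·f(k+1) − (k + 6)·f(k) − (k**3 + 21*k**2/2 + 73*k/2 + 42) = 0.
From deg A=1, deg B=1, deg C=3: d=5.
Solving with deg f ≤ 5: f(k) = k*(k + 2)*(k + 3)*(k + 4)*(k + 6)/10.
Get s_k = R·t_k = 4*k*(-k - 6)/(5*(k**2 + 6*k + 5)) with R(k) = B(k−1)f(k)/C(k) = k*(k + 2)*(k + 6)**2/(5*(2*k + 7)).
Check: Δs_k = 4*(-2*k - 7)/(k**4 + 14*k**3 + 65*k**2 + 112*k + 60). ✓
Evaluate s at k=9 and k=2: -27/35 and -64/105; difference -17/105.

Σ = -17/105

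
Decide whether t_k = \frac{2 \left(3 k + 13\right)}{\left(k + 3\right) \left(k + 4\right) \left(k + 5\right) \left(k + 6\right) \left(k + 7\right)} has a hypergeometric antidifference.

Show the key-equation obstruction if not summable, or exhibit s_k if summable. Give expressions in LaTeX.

Step 1: r(k) = (k + 3)*(3*k + 16)/((k + 8)*(3*k + 13)).
Take A(k)=k + 3, B(k)=k + 8, C(k)=k + 13/3.
Solve (k + 3)·f(k+1) − (k + 7)·f(k) = k + 13/3.
Bound: deg f ≤ 4.
Solve for f: f(k) = k*(k + 4)*(k**2 + 14*k + 63)/270 (degree 4 ≤ 4).
Then R = B(k−1)f/C = k*(k + 4)*(k + 7)*(k**2 + 14*k + 63)/(90*(3*k + 13)), so s_k = R(k)·t_k = k*(k**2 + 14*k + 63)/(45*(k**3 + 14*k**2 + 63*k + 90)).
Δs = 2*(3*k + 13)/(k**5 + 25*k**4 + 245*k**3 + 1175*k**2 + 2754*k + 2520), as required.

Yes. s_k = \frac{k \left(k^{2} + 14 k + 63\right)}{45 \left(k^{3} + 14 k^{2} + 63 k + 90\right)}.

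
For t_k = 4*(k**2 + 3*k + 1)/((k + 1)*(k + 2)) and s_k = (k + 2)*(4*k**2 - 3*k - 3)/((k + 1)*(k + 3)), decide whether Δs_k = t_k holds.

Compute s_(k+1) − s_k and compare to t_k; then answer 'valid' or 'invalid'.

s_(k+1) = -(k + 3)*(3*k - 4*(k + 1)**2 + 6)/((k + 2)*(k + 4))
s_(k+1) − s_k = (4*k**4 + 40*k**3 + 117*k**2 + 123*k + 30)/(k**4 + 10*k**3 + 35*k**2 + 50*k + 24)
(s_(k+1) − s_k) − t_k = (-19*k**2 - 49*k - 18)/(k**4 + 10*k**3 + 35*k**2 + 50*k + 24)

Invalid: residual (-19*k**2 - 49*k - 18)/(k**4 + 10*k**3 + 35*k**2 + 50*k + 24) ≠ 0.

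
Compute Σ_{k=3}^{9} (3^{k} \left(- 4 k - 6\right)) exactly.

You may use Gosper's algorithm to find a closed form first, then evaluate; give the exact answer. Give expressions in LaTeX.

Σ = -1180818

r(k) = 3*(2*k + 5)/(2*k + 3) after simplifying.
Take A(k)=3, B(k)=1, C(k)=k + 3/2.
f must satisfy (3)·f(k+1) − (1)·f(k) = k + 3/2.
From deg A=0, deg B=0, deg C=1: d=1.
A polynomial solution: f(k) = k/2.
So s_k = (B(k−1)f/C)·t_k = (k/(2*k + 3))·t_k = -2*3**k*k.
Verify: 3**k*(-4*k - 6) matches t_k.
Telescoping: Σ = s_(10) − s_(3) = -1180980 − (-162) = -1180818.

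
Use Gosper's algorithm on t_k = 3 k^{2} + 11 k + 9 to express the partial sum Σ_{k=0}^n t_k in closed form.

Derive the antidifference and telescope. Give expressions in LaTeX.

S(n) = n^{3} + 7 n^{2} + 15 n + 9

Compute t_(k+1)/t_k: get (3*k**2 + 17*k + 23)/(3*k**2 + 11*k + 9).
Gosper form: A/B · C(k+1)/C(k) with A=1, B=1, C=k**2 + 11*k/3 + 3.
Need (1)·f(k+1) − (1)·f(k) = k**2 + 11*k/3 + 3.
Bound: deg f ≤ 3.
A polynomial solution: f(k) = k*(k + 2)**2/3.
R(k) = B(k−1)·f(k)/C(k) = k*(k + 2)**2/(3*k**2 + 11*k + 9); s_k = R·t_k = k*(k**2 + 4*k + 4).
s_(k+1) − s_k = 3*k**2 + 11*k + 9 = t_k.
Telescope: S(n) = s_(n+1) − s_(0) = n**3 + 7*n**2 + 15*n + 9 − (0) = n**3 + 7*n**2 + 15*n + 9.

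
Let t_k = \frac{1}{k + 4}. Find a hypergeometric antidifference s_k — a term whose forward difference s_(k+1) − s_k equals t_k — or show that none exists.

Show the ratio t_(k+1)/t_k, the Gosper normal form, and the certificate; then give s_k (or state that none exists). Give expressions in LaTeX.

r(k) = (k + 4)/(k + 5) after simplifying.
Normal form (A,B,C) = (k + 4, k + 5, 1).
Need (k + 4)·f(k+1) − (k + 4)·f(k) = 1.
d = 0 from the (1,1,0) case.
Put f(k) = c0: A·f(k+1) − B(k−1)·f(k) − C = -1; need -1 = 0 — inconsistent ⇒ no f, not summable.

none (Gosper's algorithm certifies no s_k)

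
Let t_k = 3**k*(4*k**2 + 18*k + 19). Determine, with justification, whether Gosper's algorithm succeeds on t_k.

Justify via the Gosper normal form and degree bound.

Yes. s_k = 3**k*(2*k**2 + 3*k + 2).

r(k) = 3*(4*k**2 + 26*k + 41)/(4*k**2 + 18*k + 19) after simplifying.
Factor: A=3; B=1; C=k**2 + 9*k/2 + 19/4.
Solve (3)·f(k+1) − (1)·f(k) = k**2 + 9*k/2 + 19/4.
Degrees (0,0,2) ⇒ d ≤ 2.
Match coefficients ⇒ f(k) = (2*k**2 + 3*k + 2)/4.
Certificate R = B(k−1)f/C = (2*k**2 + 3*k + 2)/(4*k**2 + 18*k + 19) gives s_k = 3**k*(2*k**2 + 3*k + 2).
Δs = 3**k*(4*k**2 + 18*k + 19), as required.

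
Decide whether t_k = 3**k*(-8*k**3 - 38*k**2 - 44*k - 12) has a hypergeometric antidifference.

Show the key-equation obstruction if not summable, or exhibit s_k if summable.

Step 1: r(k) = 3*(4*k**3 + 31*k**2 + 72*k + 51)/(4*k**3 + 19*k**2 + 22*k + 6).
Factor: A=3; B=1; C=k**3 + 19*k**2/4 + 11*k/2 + 3/2.
Need (3)·f(k+1) − (1)·f(k) = k**3 + 19*k**2/4 + 11*k/2 + 3/2.
d = 3 from the (0,0,3) case.
Coefficient equations give f(k) = (4*k - 3)*(k**2 + k + 1)/8.
R(k) = B(k−1)·f(k)/C(k) = (4*k - 3)*(k**2 + k + 1)/(2*(4*k**3 + 19*k**2 + 22*k + 6)); s_k = R·t_k = 3**k*(-4*k**3 - k**2 - k + 3).
s_(k+1) − s_k = 3**k*(-8*k**3 - 38*k**2 - 44*k - 12) = t_k.

Yes. s_k = 3**k*(-4*k**3 - k**2 - k + 3).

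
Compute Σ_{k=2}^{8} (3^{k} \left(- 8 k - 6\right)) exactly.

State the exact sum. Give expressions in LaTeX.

Σ = -649494

Compute t_(k+1)/t_k: get 3*(4*k + 7)/(4*k + 3).
Normal form (A,B,C) = (3, 1, k + 3/4).
f must satisfy (3)·f(k+1) − (1)·f(k) = k + 3/4.
From deg A=0, deg B=0, deg C=1: d=1.
Solve for f: f(k) = (4*k - 3)/8 (degree 1 ≤ 1).
So s_k = (B(k−1)f/C)·t_k = ((4*k - 3)/(2*(4*k + 3)))·t_k = 3**k*(3 - 4*k).
s_(k+1) − s_k = 3**k*(-8*k - 6) = t_k.
Telescoping: Σ = s_(9) − s_(2) = -649539 − (-45) = -649494.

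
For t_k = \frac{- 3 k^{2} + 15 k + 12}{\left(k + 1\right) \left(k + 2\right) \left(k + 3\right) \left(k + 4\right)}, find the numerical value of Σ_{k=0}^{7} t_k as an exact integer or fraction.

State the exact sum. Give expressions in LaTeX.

t_(k+1)/t_k = (k**3 - 2*k**2 - 11*k - 8)/(k**3 - 29*k - 20).
A = k + 1, B = k + 5, C = k**2 - 5*k - 4.
Solve (k + 1)·f(k+1) − (k + 4)·f(k) = k**2 - 5*k - 4.
d = 3 from the (1,1,2) case.
Coefficient equations give f(k) = -k*(2*k**2 + 21*k + 13)/9.
Get s_k = R·t_k = k*(2*k**2 + 21*k + 13)/(3*(k + 1)*(k + 2)*(k + 3)) with R(k) = B(k−1)f(k)/C(k) = -k*(k + 4)*(2*k**2 + 21*k + 13)/(9*(k**2 - 5*k - 4)).
Verify: 3*(-k**2 + 5*k + 4)/(k**4 + 10*k**3 + 35*k**2 + 50*k + 24) matches t_k.
Σ_(k=0)^(7) t_k = s_(8) − s_(0) = 412/495 − (0) = 412/495.

Σ = 412/495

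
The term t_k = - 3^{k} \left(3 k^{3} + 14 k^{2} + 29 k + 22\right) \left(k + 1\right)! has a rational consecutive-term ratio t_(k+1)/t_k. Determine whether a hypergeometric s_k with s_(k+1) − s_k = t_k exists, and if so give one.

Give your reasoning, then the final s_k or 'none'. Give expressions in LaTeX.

s_k = - 3^{k} \left(k^{2} + k + 2\right) \left(k + 1\right)!

r(k) = 3*(3*k**4 + 29*k**3 + 112*k**2 + 200*k + 136)/(3*k**3 + 14*k**2 + 29*k + 22) after simplifying.
Factor: A=3*k + 6; B=1; C=k**3 + 14*k**2/3 + 29*k/3 + 22/3.
f must satisfy (3*k + 6)·f(k+1) − (1)·f(k) = k**3 + 14*k**2/3 + 29*k/3 + 22/3.
From deg A=1, deg B=0, deg C=3: d=2.
A polynomial solution: f(k) = (k**2 + k + 2)/3.
So s_k = (B(k−1)f/C)·t_k = ((k**2 + k + 2)/(3*k**3 + 14*k**2 + 29*k + 22))·t_k = -3**k*(k**2 + k + 2)*factorial(k + 1).
Δs = -3**k*(3*k**3 + 14*k**2 + 29*k + 22)*factorial(k + 1), as required.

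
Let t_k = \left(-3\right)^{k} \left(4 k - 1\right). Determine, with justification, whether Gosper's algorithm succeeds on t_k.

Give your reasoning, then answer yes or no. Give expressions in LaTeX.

t_(k+1)/t_k = 3*(-4*k - 3)/(4*k - 1).
Gosper form: A/B · C(k+1)/C(k) with A=-3, B=1, C=k - 1/4.
Need (-3)·f(k+1) − (1)·f(k) = k - 1/4.
deg f ≤ 1 (via 0,0,1).
Solve for f: f(k) = -(k - 1)/4 (degree 1 ≤ 1).
R(k) = B(k−1)·f(k)/C(k) = -(k - 1)/(4*k - 1); s_k = R·t_k = (-3)**k*(1 - k).
Verify: (-3)**k*(4*k - 1) matches t_k.

Yes. s_k = \left(-3\right)^{k} \left(1 - k\right).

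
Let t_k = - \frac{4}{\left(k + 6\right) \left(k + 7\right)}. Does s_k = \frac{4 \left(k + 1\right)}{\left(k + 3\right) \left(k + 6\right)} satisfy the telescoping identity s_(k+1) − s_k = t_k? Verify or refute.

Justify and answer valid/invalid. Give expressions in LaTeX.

Invalid: residual \frac{16 \left(k + 5\right)}{k^{4} + 20 k^{3} + 145 k^{2} + 450 k + 504} ≠ 0.

s_(k+1) = 4*(k + 2)/((k + 4)*(k + 7))
s_(k+1) − s_k = 4*(-k**2 - 3*k + 8)/(k**4 + 20*k**3 + 145*k**2 + 450*k + 504)
(s_(k+1) − s_k) − t_k = 16*(k + 5)/(k**4 + 20*k**3 + 145*k**2 + 450*k + 504)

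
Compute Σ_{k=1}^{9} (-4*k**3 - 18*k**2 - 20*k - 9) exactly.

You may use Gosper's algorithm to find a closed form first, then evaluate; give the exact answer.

Σ = -14211

Compute t_(k+1)/t_k: get (4*k**3 + 30*k**2 + 68*k + 51)/(4*k**3 + 18*k**2 + 20*k + 9).
Gosper form: A/B · C(k+1)/C(k) with A=1, B=1, C=k**3 + 9*k**2/2 + 5*k + 9/4.
f must satisfy (1)·f(k+1) − (1)·f(k) = k**3 + 9*k**2/2 + 5*k + 9/4.
Bound: deg f ≤ 4.
A polynomial solution: f(k) = k*(k**3 + 4*k**2 + 2*k + 2)/4.
R(k) = B(k−1)·f(k)/C(k) = k*(k**3 + 4*k**2 + 2*k + 2)/(4*k**3 + 18*k**2 + 20*k + 9); s_k = R·t_k = k*(-k**3 - 4*k**2 - 2*k - 2).
Verify: -4*k**3 - 18*k**2 - 20*k - 9 matches t_k.
Telescoping: Σ = s_(10) − s_(1) = -14220 − (-9) = -14211.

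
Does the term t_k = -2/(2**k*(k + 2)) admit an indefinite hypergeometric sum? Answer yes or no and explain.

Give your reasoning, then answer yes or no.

No. Not Gosper-summable.

r(k) = (k + 2)/(2*(k + 3)) after simplifying.
Take A(k)=k/2 + 1, B(k)=k + 3, C(k)=1.
Solve (k/2 + 1)·f(k+1) − (k + 2)·f(k) = 1.
d = -1 from the (1,1,0) case.
Negative degree bound (-1): no f exists, t_k not Gosper-summable.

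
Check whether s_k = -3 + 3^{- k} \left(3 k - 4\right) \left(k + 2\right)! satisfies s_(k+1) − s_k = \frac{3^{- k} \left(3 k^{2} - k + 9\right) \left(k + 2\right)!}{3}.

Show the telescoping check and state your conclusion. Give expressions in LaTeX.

Valid: the claim telescopes to t_k.

s_(k+1) = 3**(-k - 1)*(3*k - 1)*factorial(k + 3) - 3
s_(k+1) − s_k = (3*k**2 - k + 9)*factorial(k + 2)/(3*3**k)
(s_(k+1) − s_k) − t_k = 0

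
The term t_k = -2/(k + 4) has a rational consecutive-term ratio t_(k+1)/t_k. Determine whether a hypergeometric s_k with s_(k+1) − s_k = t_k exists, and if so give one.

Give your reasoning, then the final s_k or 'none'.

not Gosper-summable; s_k does not exist

Step 1: r(k) = (k + 4)/(k + 5).
Normal form (A,B,C) = (k + 4, k + 5, 1).
Solve (k + 4)·f(k+1) − (k + 4)·f(k) = 1.
From deg A=1, deg B=1, deg C=0: d=0.
Generic f = c0 gives residual -1; -1 = 0 cannot hold, so t_k is not Gosper-summable.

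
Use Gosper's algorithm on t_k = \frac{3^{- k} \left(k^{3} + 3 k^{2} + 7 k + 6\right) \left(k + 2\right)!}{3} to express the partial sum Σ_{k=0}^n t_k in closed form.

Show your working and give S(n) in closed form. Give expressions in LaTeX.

S(n) = \frac{3^{- n} \left(6 \cdot 3^{n} + n^{5} n! + 9 n^{4} n! + 30 n^{3} n! + 45 n^{2} n! + 29 n n! + 6 n!\right)}{3}

t_(k+1)/t_k = (k**4 + 9*k**3 + 34*k**2 + 65*k + 51)/(3*(k**3 + 3*k**2 + 7*k + 6)).
Take A(k)=k/3 + 1, B(k)=1, C(k)=k**3 + 3*k**2 + 7*k + 6.
Solve (k/3 + 1)·f(k+1) − (1)·f(k) = k**3 + 3*k**2 + 7*k + 6.
deg f ≤ 2 (via 1,0,3).
Solve for f: f(k) = 3*(k**2 + k - 1) (degree 2 ≤ 2).
R(k) = B(k−1)·f(k)/C(k) = 3*(k**2 + k - 1)/(k**3 + 3*k**2 + 7*k + 6); s_k = R·t_k = (k**2 + k - 1)*factorial(k + 2)/3**k.
Check: Δs_k = (k**3 + 3*k**2 + 7*k + 6)*factorial(k + 2)/(3*3**k). ✓
s_(n+1) = 3**(-n - 1)*(n**2 + 3*n + 1)*factorial(n + 3) and s_(0) = -2, so S(n) = (6*3**n + n**5*factorial(n) + 9*n**4*factorial(n) + 30*n**3*factorial(n) + 45*n**2*factorial(n) + 29*n*factorial(n) + 6*factorial(n))/(3*3**n).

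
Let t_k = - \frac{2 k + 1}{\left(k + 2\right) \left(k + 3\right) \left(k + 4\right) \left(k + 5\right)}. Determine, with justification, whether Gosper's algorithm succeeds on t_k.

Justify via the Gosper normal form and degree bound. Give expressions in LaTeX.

Step 1: r(k) = (k + 2)*(2*k + 3)/((k + 6)*(2*k + 1)).
So A=k + 2 and B=k + 6, with C=k + 1/2.
Key eq: (k + 2)·f(k+1) = (k + 5)·f(k) + (k + 1/2).
d = 3 from the (1,1,1) case.
Match coefficients ⇒ f(k) = k*(k**2 + 9*k + 2)/48.
R(k) = B(k−1)·f(k)/C(k) = k*(k + 5)*(k**2 + 9*k + 2)/(24*(2*k + 1)); s_k = R·t_k = k*(-k**2 - 9*k - 2)/(24*(k + 2)*(k + 3)*(k + 4)).
Δs = (-2*k - 1)/(k**4 + 14*k**3 + 71*k**2 + 154*k + 120), as required.

Yes. s_k = \frac{k \left(- k^{2} - 9 k - 2\right)}{24 \left(k + 2\right) \left(k + 3\right) \left(k + 4\right)}.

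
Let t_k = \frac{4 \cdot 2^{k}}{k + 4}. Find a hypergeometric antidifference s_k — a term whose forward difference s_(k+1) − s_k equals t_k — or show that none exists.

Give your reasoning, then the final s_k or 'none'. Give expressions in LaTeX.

Ratio r(k) = 2*(k + 4)/(k + 5).
Factor: A=2*k + 8; B=k + 5; C=1.
Solve (2*k + 8)·f(k+1) − (k + 4)·f(k) = 1.
From deg A=1, deg B=1, deg C=0: d=-1.
Bound -1 < 0, so the key equation has no polynomial solution.

none — t_k is not Gosper-summable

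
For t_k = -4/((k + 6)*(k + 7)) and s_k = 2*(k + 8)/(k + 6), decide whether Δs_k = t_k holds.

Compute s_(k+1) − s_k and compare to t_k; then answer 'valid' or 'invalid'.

s_(k+1) = 2*(k + 9)/(k + 7)
s_(k+1) − s_k = -4/(k**2 + 13*k + 42)
(s_(k+1) − s_k) − t_k = 0

valid (s_(k+1) − s_k reduces to t_k)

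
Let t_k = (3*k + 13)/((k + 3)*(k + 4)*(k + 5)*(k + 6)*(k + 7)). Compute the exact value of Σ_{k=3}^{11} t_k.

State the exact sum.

The ratio is (k + 3)*(3*k + 16)/((k + 8)*(3*k + 13)).
Gosper form: A/B · C(k+1)/C(k) with A=k + 3, B=k + 8, C=k + 13/3.
Key eq: (k + 3)·f(k+1) = (k + 7)·f(k) + (k + 13/3).
Degrees (1,1,1) ⇒ d ≤ 4.
Match coefficients ⇒ f(k) = k*(k + 4)*(k**2 + 14*k + 63)/270.
So s_k = (B(k−1)f/C)·t_k = (k*(k + 4)*(k + 7)*(k**2 + 14*k + 63)/(90*(3*k + 13)))·t_k = k*(k**2 + 14*k + 63)/(90*(k**3 + 14*k**2 + 63*k + 90)).
Check: Δs_k = (3*k + 13)/(k**5 + 25*k**4 + 245*k**3 + 1175*k**2 + 2754*k + 2520). ✓
Evaluate s at k=12 and k=3: 5/459 and 19/2160; difference 77/36720.

Σ = 77/36720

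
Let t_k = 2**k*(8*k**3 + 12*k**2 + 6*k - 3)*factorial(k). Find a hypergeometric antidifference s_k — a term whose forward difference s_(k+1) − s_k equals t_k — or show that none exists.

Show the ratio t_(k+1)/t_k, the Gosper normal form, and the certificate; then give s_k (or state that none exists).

s_k = 2**k*(2*k - 3)*(2*k + 1)*factorial(k)

r(k) = 2*(8*k**4 + 44*k**3 + 90*k**2 + 77*k + 23)/(8*k**3 + 12*k**2 + 6*k - 3) after simplifying.
A = 2*k + 2, B = 1, C = k**3 + 3*k**2/2 + 3*k/4 - 3/8.
f must satisfy (2*k + 2)·f(k+1) − (1)·f(k) = k**3 + 3*k**2/2 + 3*k/4 - 3/8.
Degrees (1,0,3) ⇒ d ≤ 2.
Match coefficients ⇒ f(k) = (2*k - 3)*(2*k + 1)/8.
Certificate R = B(k−1)f/C = (2*k - 3)*(2*k + 1)/(8*k**3 + 12*k**2 + 6*k - 3) gives s_k = 2**k*(2*k - 3)*(2*k + 1)*factorial(k).
Check: Δs_k = 2**k*(8*k**3 + 12*k**2 + 6*k - 3)*factorial(k). ✓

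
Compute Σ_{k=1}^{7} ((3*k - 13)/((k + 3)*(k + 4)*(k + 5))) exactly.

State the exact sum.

Σ = -7/60

Compute t_(k+1)/t_k: get (k + 3)*(3*k - 10)/((k + 6)*(3*k - 13)).
A = k + 3, B = k + 6, C = k - 13/3.
Key eq: (k + 3)·f(k+1) = (k + 5)·f(k) + (k - 13/3).
From deg A=1, deg B=1, deg C=1: d=2.
Coefficient equations give f(k) = -k*(k + 25)/18.
R(k) = B(k−1)·f(k)/C(k) = -k*(k + 5)*(k + 25)/(6*(3*k - 13)); s_k = R·t_k = k*(-k - 25)/(6*(k + 3)*(k + 4)).
Verify: (3*k - 13)/(k**3 + 12*k**2 + 47*k + 60) matches t_k.
Σ_(k=1)^(7) t_k = s_(8) − s_(1) = -1/3 − (-13/60) = -7/60.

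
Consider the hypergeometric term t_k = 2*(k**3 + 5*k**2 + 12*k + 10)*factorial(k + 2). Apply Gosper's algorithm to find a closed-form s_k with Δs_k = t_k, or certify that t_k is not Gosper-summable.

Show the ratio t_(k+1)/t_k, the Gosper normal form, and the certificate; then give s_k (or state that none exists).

Compute t_(k+1)/t_k: get (k**4 + 11*k**3 + 49*k**2 + 103*k + 84)/(k**3 + 5*k**2 + 12*k + 10).
Take A(k)=k + 3, B(k)=1, C(k)=k**3 + 5*k**2 + 12*k + 10.
f must satisfy (k + 3)·f(k+1) − (1)·f(k) = k**3 + 5*k**2 + 12*k + 10.
d = 2 from the (1,0,3) case.
Solving with deg f ≤ 2: f(k) = k**2 + k + 2.
Certificate R = B(k−1)f/C = (k**2 + k + 2)/(k**3 + 5*k**2 + 12*k + 10) gives s_k = 2*(k**2 + k + 2)*factorial(k + 2).
Check: Δs_k = 2*(k**3 + 5*k**2 + 12*k + 10)*factorial(k + 2). ✓

s_k = 2*(k**2 + k + 2)*factorial(k + 2)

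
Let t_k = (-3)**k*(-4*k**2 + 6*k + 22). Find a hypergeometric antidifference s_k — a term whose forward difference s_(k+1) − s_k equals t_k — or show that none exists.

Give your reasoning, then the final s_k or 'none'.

s_k = (-3)**k*(k**2 - 3*k - 4)

Ratio r(k) = 3*(-2*k**2 - k + 12)/(2*k**2 - 3*k - 11).
Gosper form: A/B · C(k+1)/C(k) with A=-3, B=1, C=k**2 - 3*k/2 - 11/2.
Need (-3)·f(k+1) − (1)·f(k) = k**2 - 3*k/2 - 11/2.
d = 2 from the (0,0,2) case.
Solving with deg f ≤ 2: f(k) = -(k - 4)*(k + 1)/4.
Certificate R = B(k−1)f/C = -(k - 4)*(k + 1)/(2*(2*k**2 - 3*k - 11)) gives s_k = (-3)**k*(k**2 - 3*k - 4).
Verify: (-3)**k*(-4*k**2 + 6*k + 22) matches t_k.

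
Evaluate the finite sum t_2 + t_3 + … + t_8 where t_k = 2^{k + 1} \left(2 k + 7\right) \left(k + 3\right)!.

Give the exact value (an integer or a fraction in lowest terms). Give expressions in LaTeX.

Step 1: r(k) = 2*(k + 4)*(2*k + 9)/(2*k + 7).
Gosper form: A/B · C(k+1)/C(k) with A=2*k + 8, B=1, C=k + 7/2.
Set up (2*k + 8)·f(k+1) − (1)·f(k) − (k + 7/2) = 0.
Bound: deg f ≤ 0.
A polynomial solution: f(k) = 1/2.
Certificate R = B(k−1)f/C = 1/(2*k + 7) gives s_k = 2**(k + 1)*factorial(k + 3).
Δs = 2**(k + 1)*(2*k + 7)*factorial(k + 3), as required.
Telescoping: Σ = s_(9) − s_(2) = 490497638400 − (960) = 490497637440.

Σ = 490497637440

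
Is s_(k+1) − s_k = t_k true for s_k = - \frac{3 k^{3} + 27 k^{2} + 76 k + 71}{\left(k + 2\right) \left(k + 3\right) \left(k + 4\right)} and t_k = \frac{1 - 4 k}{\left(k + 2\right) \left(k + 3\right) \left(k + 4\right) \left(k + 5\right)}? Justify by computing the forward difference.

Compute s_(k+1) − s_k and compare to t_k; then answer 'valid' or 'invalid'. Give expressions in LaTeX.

Valid — Δs_k = t_k.

s_(k+1) = (-76*k - 3*(k + 1)**3 - 27*(k + 1)**2 - 147)/((k + 3)*(k + 4)*(k + 5))
s_(k+1) − s_k = (1 - 4*k)/(k**4 + 14*k**3 + 71*k**2 + 154*k + 120)
(s_(k+1) − s_k) − t_k = 0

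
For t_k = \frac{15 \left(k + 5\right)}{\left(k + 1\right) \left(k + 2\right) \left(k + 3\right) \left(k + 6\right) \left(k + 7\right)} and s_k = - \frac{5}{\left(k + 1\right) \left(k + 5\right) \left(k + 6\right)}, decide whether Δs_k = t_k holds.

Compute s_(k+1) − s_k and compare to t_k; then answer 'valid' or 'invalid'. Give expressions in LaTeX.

Invalid: residual \frac{60 \left(- k - 4\right)}{k^{6} + 24 k^{5} + 226 k^{4} + 1056 k^{3} + 2545 k^{2} + 2952 k + 1260} ≠ 0.

s_(k+1) = -5/((k + 2)*(k + 6)*(k + 7))
s_(k+1) − s_k = 15*(k + 3)/(k**5 + 21*k**4 + 163*k**3 + 567*k**2 + 844*k + 420)
(s_(k+1) − s_k) − t_k = 60*(-k - 4)/(k**6 + 24*k**5 + 226*k**4 + 1056*k**3 + 2545*k**2 + 2952*k + 1260)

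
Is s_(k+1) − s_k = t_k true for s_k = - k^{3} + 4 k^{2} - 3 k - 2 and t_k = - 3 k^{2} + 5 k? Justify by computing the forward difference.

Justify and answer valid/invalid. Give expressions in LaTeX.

s_(k+1) = -k**3 + k**2 + 2*k - 2
s_(k+1) − s_k = k*(5 - 3*k)
(s_(k+1) − s_k) − t_k = 0

valid (s_(k+1) − s_k reduces to t_k)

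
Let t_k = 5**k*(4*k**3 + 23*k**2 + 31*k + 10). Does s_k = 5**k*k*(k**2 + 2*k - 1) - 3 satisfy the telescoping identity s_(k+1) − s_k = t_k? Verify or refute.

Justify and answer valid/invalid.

s_(k+1) = 5**(k + 1)*(k + 1)*(2*k + (k + 1)**2 + 1) - 3
s_(k+1) − s_k = 5**k*(4*k**3 + 23*k**2 + 31*k + 10)
(s_(k+1) − s_k) − t_k = 0

valid (s_(k+1) − s_k reduces to t_k)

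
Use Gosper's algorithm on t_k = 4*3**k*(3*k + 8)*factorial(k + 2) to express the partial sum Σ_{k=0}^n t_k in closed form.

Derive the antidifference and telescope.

S(n) = 12*3**n*factorial(n + 3) - 8

Compute t_(k+1)/t_k: get 3*(k + 3)*(3*k + 11)/(3*k + 8).
A = 3*k + 9, B = 1, C = k + 8/3.
Solve (3*k + 9)·f(k+1) − (1)·f(k) = k + 8/3.
Degrees (1,0,1) ⇒ d ≤ 0.
Match coefficients ⇒ f(k) = 1/3.
Certificate R = B(k−1)f/C = 1/(3*k + 8) gives s_k = 4*3**k*factorial(k + 2).
s_(k+1) − s_k = 4*3**k*(3*k + 8)*factorial(k + 2) = t_k.
Telescope: S(n) = s_(n+1) − s_(0) = 12*3**n*factorial(n + 3) − (8) = 12*3**n*factorial(n + 3) - 8.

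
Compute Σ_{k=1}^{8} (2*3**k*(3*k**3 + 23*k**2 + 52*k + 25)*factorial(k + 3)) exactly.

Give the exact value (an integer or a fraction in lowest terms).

Σ = 1847924944588512

r(k) = 3*(3*k**4 + 44*k**3 + 235*k**2 + 531*k + 412)/(3*k**3 + 23*k**2 + 52*k + 25) after simplifying.
A = 3*k + 12, B = 1, C = k**3 + 23*k**2/3 + 52*k/3 + 25/3.
Need (3*k + 12)·f(k+1) − (1)·f(k) = k**3 + 23*k**2/3 + 52*k/3 + 25/3.
d = 2 from the (1,0,3) case.
Coefficient equations give f(k) = (k**2 + 2*k - 1)/3.
Get s_k = R·t_k = 2*3**k*(k**2 + 2*k - 1)*factorial(k + 3) with R(k) = B(k−1)f(k)/C(k) = (k**2 + 2*k - 1)/(3*k**3 + 23*k**2 + 52*k + 25).
Δs = 2*3**k*(3*k**3 + 23*k**2 + 52*k + 25)*factorial(k + 3), as required.
Σ_(k=1)^(8) t_k = s_(9) − s_(1) = 1847924944588800 − (288) = 1847924944588512.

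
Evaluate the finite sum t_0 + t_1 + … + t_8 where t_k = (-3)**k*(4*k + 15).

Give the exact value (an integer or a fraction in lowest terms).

Step 1: r(k) = 3*(-4*k - 19)/(4*k + 15).
A = -3, B = 1, C = k + 15/4.
f must satisfy (-3)·f(k+1) − (1)·f(k) = k + 15/4.
Bound: deg f ≤ 1.
Match coefficients ⇒ f(k) = -(k + 3)/4.
So s_k = (B(k−1)f/C)·t_k = (-(k + 3)/(4*k + 15))·t_k = (-3)**k*(-k - 3).
Verify: (-3)**k*(4*k + 15) matches t_k.
Sum = s_(9) − s_(0); s_(9) = 236196, s_(0) = -3 ⇒ 236199.

Σ = 236199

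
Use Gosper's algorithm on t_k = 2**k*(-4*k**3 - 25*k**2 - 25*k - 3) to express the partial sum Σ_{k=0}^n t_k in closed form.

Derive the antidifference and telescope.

The ratio is 2*(4*k**3 + 37*k**2 + 87*k + 57)/(4*k**3 + 25*k**2 + 25*k + 3).
Gosper form: A/B · C(k+1)/C(k) with A=2, B=1, C=k**3 + 25*k**2/4 + 25*k/4 + 3/4.
Need (2)·f(k+1) − (1)·f(k) = k**3 + 25*k**2/4 + 25*k/4 + 3/4.
Degrees (0,0,3) ⇒ d ≤ 3.
Solve for f: f(k) = (4*k**3 + k**2 - 3*k - 1)/4 (degree 3 ≤ 3).
Then R = B(k−1)f/C = (4*k**3 + k**2 - 3*k - 1)/(4*k**3 + 25*k**2 + 25*k + 3), so s_k = R(k)·t_k = 2**k*(-4*k**3 - k**2 + 3*k + 1).
s_(k+1) − s_k = 2**k*(-4*k**3 - 25*k**2 - 25*k - 3) = t_k.
Σ_(k=0)^n t_k = s_(n+1) − s_(0) = (2**(n + 1)*(-4*n**3 - 13*n**2 - 11*n - 1)) − (1), i.e. -8*2**n*n**3 - 26*2**n*n**2 - 22*2**n*n - 2*2**n - 1.

S(n) = -8*2**n*n**3 - 26*2**n*n**2 - 22*2**n*n - 2*2**n - 1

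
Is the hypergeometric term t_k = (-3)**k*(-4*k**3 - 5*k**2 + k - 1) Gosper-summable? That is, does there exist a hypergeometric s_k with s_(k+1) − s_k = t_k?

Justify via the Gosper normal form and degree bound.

r(k) = 3*(k - 4*(k + 1)**3 - 5*(k + 1)**2)/(4*k**3 + 5*k**2 - k + 1) after simplifying.
Gosper form: A/B · C(k+1)/C(k) with A=-3, B=1, C=k**3 + 5*k**2/4 - k/4 + 1/4.
Key eq: (-3)·f(k+1) = (1)·f(k) + (k**3 + 5*k**2/4 - k/4 + 1/4).
deg f ≤ 3 (via 0,0,3).
A polynomial solution: f(k) = -(k - 1)**2*(k + 1)/4.
So s_k = (B(k−1)f/C)·t_k = (-(k - 1)**2*(k + 1)/(4*k**3 + 5*k**2 - k + 1))·t_k = (-3)**k*(k**3 - k**2 - k + 1).
Verify: (-3)**k*(-4*k**3 - 5*k**2 + k - 1) matches t_k.

Yes. s_k = (-3)**k*(k**3 - k**2 - k + 1).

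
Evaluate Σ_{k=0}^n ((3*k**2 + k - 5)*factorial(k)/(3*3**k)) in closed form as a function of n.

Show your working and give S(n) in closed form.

S(n) = (-12*3**n + 3*n**2*factorial(n) + 10*n*factorial(n) + 7*factorial(n))/(3*3**n)

Ratio r(k) = (k + 1)*(k + 3*(k + 1)**2 - 4)/(3*(3*k**2 + k - 5)).
Normal form (A,B,C) = (k/3 + 1/3, 1, k**2 + k/3 - 5/3).
Key eq: (k/3 + 1/3)·f(k+1) = (1)·f(k) + (k**2 + k/3 - 5/3).
d = 1 from the (1,0,2) case.
A polynomial solution: f(k) = 3*k + 4.
Get s_k = R·t_k = (3*k + 4)*factorial(k)/3**k with R(k) = B(k−1)f(k)/C(k) = 3*(3*k + 4)/(3*k**2 + k - 5).
s_(k+1) − s_k = (3*k**2 + k - 5)*factorial(k)/(3*3**k) = t_k.
Σ_(k=0)^n t_k = s_(n+1) − s_(0) = (3**(-n - 1)*(3*n + 7)*factorial(n + 1)) − (4), i.e. (-12*3**n + 3*n**2*factorial(n) + 10*n*factorial(n) + 7*factorial(n))/(3*3**n).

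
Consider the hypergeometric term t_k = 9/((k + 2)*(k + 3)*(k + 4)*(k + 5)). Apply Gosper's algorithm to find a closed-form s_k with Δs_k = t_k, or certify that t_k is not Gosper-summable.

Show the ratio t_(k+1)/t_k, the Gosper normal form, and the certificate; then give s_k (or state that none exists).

s_k = k*(k**2 + 9*k + 26)/(8*(k + 2)*(k + 3)*(k + 4))

r(k) = (k + 2)/(k + 6) after simplifying.
Gosper form: A/B · C(k+1)/C(k) with A=k + 2, B=k + 6, C=1.
Need (k + 2)·f(k+1) − (k + 5)·f(k) = 1.
d = 3 from the (1,1,0) case.
Match coefficients ⇒ f(k) = k*(k**2 + 9*k + 26)/72.
Then R = B(k−1)f/C = k*(k + 5)*(k**2 + 9*k + 26)/72, so s_k = R(k)·t_k = k*(k**2 + 9*k + 26)/(8*(k + 2)*(k + 3)*(k + 4)).
Δs = 9/(k**4 + 14*k**3 + 71*k**2 + 154*k + 120), as required.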